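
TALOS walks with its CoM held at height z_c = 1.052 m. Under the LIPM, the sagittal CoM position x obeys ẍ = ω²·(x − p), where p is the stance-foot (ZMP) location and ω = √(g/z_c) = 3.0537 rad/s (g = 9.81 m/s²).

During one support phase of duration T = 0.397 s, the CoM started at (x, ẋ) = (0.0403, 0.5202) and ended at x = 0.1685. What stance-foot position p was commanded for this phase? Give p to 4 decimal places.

ωT = 3.0537·0.397 = 1.212319; cosh(ωT) = 1.829388, sinh(ωT) = 1.531882
x(T) = p + (x₀−p)·cosh(ωT) + (ẋ₀/ω)·sinh(ωT) ⇒ p·(1 − cosh) = x(T) − x₀·cosh − (ẋ₀/ω)·sinh
numerator   = 0.1685 − (0.0403)·1.829388 − (0.5202/3.0537)·1.531882 = -0.166182
denominator = 1 − 1.829388 = -0.829388
p = -0.166182 / -0.829388 = 0.2004

p = 0.2004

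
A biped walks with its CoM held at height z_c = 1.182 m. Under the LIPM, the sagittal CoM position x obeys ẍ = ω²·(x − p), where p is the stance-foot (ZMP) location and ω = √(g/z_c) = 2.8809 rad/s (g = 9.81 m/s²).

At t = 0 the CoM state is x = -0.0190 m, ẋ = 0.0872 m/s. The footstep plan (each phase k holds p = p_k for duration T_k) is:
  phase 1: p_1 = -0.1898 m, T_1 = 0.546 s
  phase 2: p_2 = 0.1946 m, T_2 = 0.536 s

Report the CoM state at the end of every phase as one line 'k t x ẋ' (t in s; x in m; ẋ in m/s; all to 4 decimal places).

1 0.5460 0.3094 1.3543
2 1.0820 1.5266 4.0559

phase 1: p=-0.1898, T=0.546, ωT=1.572971, cosh=2.514190, sinh=2.306762; start (x,ẋ)=(-0.019000, 0.087200) → end (x,ẋ)=(0.309445, 1.354297)
phase 2: p=0.1946, T=0.536, ωT=1.544162, cosh=2.448769, sinh=2.235278; start (x,ẋ)=(0.309445, 1.354297) → end (x,ẋ)=(1.526623, 4.055921)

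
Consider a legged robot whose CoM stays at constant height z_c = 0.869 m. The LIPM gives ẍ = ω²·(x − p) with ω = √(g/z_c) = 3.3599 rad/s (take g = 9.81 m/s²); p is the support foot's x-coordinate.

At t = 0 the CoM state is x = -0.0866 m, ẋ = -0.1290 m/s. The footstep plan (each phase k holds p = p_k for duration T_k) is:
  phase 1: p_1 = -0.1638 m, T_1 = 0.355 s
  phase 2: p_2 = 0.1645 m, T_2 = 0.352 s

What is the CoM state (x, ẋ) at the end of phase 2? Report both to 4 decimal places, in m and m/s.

phase 1: p=-0.1638, T=0.355, ωT=1.192765, cosh=1.799781, sinh=1.496400; start (x,ẋ)=(-0.086600, -0.129000) → end (x,ẋ)=(-0.082310, 0.155971)
phase 2: p=0.1645, T=0.352, ωT=1.182685, cosh=1.784789, sinh=1.478334; start (x,ẋ)=(-0.082310, 0.155971) → end (x,ẋ)=(-0.207377, -0.947542)

x = -0.2074, ẋ = -0.9475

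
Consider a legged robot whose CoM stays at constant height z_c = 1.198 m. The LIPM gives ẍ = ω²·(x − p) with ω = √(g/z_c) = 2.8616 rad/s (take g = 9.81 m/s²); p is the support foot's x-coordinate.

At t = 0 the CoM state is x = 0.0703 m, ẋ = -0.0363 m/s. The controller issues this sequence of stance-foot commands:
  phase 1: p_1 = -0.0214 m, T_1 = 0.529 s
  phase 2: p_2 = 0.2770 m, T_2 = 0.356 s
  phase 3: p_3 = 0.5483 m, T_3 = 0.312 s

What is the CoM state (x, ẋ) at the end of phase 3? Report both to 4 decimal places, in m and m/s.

phase 1: p=-0.0214, T=0.529, ωT=1.513786, cosh=2.381989, sinh=2.161914; start (x,ẋ)=(0.070300, -0.036300) → end (x,ẋ)=(0.169604, 0.480839)
phase 2: p=0.2770, T=0.356, ωT=1.018730, cosh=1.565364, sinh=1.204310; start (x,ẋ)=(0.169604, 0.480839) → end (x,ẋ)=(0.311248, 0.382574)
phase 3: p=0.5483, T=0.312, ωT=0.892819, cosh=1.425752, sinh=1.016252; start (x,ẋ)=(0.311248, 0.382574) → end (x,ẋ)=(0.346188, -0.143916)

x = 0.3462, ẋ = -0.1439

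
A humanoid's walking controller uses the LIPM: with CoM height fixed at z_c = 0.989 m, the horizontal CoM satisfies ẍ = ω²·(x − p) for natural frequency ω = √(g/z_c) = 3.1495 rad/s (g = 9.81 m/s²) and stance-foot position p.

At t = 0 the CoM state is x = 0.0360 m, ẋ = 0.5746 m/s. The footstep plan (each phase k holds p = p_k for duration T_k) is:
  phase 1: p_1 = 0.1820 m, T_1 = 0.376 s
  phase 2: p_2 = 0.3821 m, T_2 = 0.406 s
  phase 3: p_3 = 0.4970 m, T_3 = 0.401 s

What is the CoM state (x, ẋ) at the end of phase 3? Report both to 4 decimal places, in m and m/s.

x = -0.2486, ẋ = -2.1714

phase 1: p=0.1820, T=0.376, ωT=1.184212, cosh=1.787049, sinh=1.481062; start (x,ẋ)=(0.036000, 0.574600) → end (x,ẋ)=(0.191298, 0.345806)
phase 2: p=0.3821, T=0.406, ωT=1.278697, cosh=1.935178, sinh=1.656778; start (x,ẋ)=(0.191298, 0.345806) → end (x,ẋ)=(0.194774, -0.326412)
phase 3: p=0.4970, T=0.401, ωT=1.262950, cosh=1.909327, sinh=1.626508; start (x,ẋ)=(0.194774, -0.326412) → end (x,ẋ)=(-0.248618, -2.171436)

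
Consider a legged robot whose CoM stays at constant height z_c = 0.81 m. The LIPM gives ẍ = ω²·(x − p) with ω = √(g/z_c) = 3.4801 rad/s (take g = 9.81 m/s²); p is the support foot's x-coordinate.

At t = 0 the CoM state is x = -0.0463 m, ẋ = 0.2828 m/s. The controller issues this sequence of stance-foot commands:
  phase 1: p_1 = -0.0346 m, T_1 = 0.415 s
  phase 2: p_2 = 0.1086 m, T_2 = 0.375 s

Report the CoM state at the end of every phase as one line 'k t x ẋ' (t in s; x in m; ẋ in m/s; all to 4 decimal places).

1 0.4150 0.1019 0.5512
2 0.7900 0.3658 1.0510

phase 1: p=-0.0346, T=0.415, ωT=1.444241, cosh=2.237280, sinh=2.001355; start (x,ẋ)=(-0.046300, 0.282800) → end (x,ẋ)=(0.101858, 0.551213)
phase 2: p=0.1086, T=0.375, ωT=1.305038, cosh=1.979495, sinh=1.708333; start (x,ẋ)=(0.101858, 0.551213) → end (x,ẋ)=(0.365837, 1.051042)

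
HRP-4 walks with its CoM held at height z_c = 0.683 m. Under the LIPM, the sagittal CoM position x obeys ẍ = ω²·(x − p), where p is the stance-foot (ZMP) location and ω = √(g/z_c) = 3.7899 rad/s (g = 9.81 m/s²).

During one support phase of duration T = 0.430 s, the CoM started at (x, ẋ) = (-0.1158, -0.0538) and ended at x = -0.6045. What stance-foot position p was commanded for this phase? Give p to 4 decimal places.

ωT = 3.7899·0.430 = 1.629657; cosh(ωT) = 2.649061, sinh(ωT) = 2.453064
x(T) = p + (x₀−p)·cosh(ωT) + (ẋ₀/ω)·sinh(ωT) ⇒ p·(1 − cosh) = x(T) − x₀·cosh − (ẋ₀/ω)·sinh
numerator   = -0.6045 − (-0.1158)·2.649061 − (-0.0538/3.7899)·2.453064 = -0.262916
denominator = 1 − 2.649061 = -1.649061
p = -0.262916 / -1.649061 = 0.1594

p = 0.1594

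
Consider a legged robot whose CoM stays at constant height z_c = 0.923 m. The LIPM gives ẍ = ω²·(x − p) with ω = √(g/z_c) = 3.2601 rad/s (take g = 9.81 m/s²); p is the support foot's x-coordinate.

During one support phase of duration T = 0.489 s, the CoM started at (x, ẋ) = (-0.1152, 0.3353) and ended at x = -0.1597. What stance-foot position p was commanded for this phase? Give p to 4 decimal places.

p = 0.0685

ωT = 3.2601·0.489 = 1.594189; cosh(ωT) = 2.563703, sinh(ωT) = 2.360630
x(T) = p + (x₀−p)·cosh(ωT) + (ẋ₀/ω)·sinh(ωT) ⇒ p·(1 − cosh) = x(T) − x₀·cosh − (ẋ₀/ω)·sinh
numerator   = -0.1597 − (-0.1152)·2.563703 − (0.3353/3.2601)·2.360630 = -0.107151
denominator = 1 − 2.563703 = -1.563703
p = -0.107151 / -1.563703 = 0.0685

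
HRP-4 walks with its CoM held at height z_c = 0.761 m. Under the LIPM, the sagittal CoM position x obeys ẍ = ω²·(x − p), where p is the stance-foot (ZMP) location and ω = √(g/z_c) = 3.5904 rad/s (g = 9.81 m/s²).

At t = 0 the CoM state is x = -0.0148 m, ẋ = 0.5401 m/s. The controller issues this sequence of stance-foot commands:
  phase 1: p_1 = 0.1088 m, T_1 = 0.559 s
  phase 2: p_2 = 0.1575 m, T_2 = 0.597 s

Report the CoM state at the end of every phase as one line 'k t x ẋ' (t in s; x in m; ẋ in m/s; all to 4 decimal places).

phase 1: p=0.1088, T=0.559, ωT=2.007034, cosh=3.787799, sinh=3.653412; start (x,ẋ)=(-0.014800, 0.540100) → end (x,ẋ)=(0.190207, 0.424503)
phase 2: p=0.1575, T=0.597, ωT=2.143469, cosh=4.323110, sinh=4.205862; start (x,ẋ)=(0.190207, 0.424503) → end (x,ẋ)=(0.796166, 2.329071)

1 0.5590 0.1902 0.4245
2 1.1560 0.7962 2.3291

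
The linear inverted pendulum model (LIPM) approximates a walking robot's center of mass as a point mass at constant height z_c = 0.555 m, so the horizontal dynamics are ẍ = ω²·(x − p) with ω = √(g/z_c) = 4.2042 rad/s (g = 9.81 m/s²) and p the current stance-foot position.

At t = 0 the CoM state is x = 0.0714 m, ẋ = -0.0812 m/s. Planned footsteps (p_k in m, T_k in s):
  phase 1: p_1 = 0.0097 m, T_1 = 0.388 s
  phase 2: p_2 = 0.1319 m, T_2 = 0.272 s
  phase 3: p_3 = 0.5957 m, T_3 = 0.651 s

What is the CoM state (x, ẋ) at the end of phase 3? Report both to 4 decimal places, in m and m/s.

phase 1: p=0.0097, T=0.388, ωT=1.631230, cosh=2.652922, sinh=2.457233; start (x,ẋ)=(0.071400, -0.081200) → end (x,ẋ)=(0.125926, 0.421987)
phase 2: p=0.1319, T=0.272, ωT=1.143542, cosh=1.728276, sinh=1.409588; start (x,ẋ)=(0.125926, 0.421987) → end (x,ẋ)=(0.263060, 0.693908)
phase 3: p=0.5957, T=0.651, ωT=2.736934, cosh=7.752173, sinh=7.687405; start (x,ẋ)=(0.263060, 0.693908) → end (x,ẋ)=(-0.714170, -5.371432)

x = -0.7142, ẋ = -5.3714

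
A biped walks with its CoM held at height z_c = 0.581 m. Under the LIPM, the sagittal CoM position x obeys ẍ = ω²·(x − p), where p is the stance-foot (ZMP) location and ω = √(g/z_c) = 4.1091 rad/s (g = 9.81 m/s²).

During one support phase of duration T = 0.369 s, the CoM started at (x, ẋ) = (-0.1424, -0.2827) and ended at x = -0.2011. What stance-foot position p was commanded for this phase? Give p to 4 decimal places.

p = -0.2076

ωT = 4.1091·0.369 = 1.516258; cosh(ωT) = 2.387340, sinh(ωT) = 2.167808
x(T) = p + (x₀−p)·cosh(ωT) + (ẋ₀/ω)·sinh(ωT) ⇒ p·(1 − cosh) = x(T) − x₀·cosh − (ẋ₀/ω)·sinh
numerator   = -0.2011 − (-0.1424)·2.387340 − (-0.2827/4.1091)·2.167808 = 0.287999
denominator = 1 − 2.387340 = -1.387340
p = 0.287999 / -1.387340 = -0.2076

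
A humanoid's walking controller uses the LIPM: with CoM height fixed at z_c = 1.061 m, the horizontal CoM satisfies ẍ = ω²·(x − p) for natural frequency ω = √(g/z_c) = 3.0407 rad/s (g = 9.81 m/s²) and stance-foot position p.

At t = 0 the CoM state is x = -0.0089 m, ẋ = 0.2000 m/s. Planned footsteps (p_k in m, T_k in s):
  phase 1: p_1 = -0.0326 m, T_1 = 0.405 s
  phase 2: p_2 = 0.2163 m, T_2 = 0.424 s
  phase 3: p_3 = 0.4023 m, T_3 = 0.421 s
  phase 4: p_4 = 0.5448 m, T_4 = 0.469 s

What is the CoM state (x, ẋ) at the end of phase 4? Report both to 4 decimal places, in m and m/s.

phase 1: p=-0.0326, T=0.405, ωT=1.231484, cosh=1.859084, sinh=1.567225; start (x,ẋ)=(-0.008900, 0.200000) → end (x,ẋ)=(0.114543, 0.484758)
phase 2: p=0.2163, T=0.424, ωT=1.289257, cosh=1.952782, sinh=1.677306; start (x,ẋ)=(0.114543, 0.484758) → end (x,ẋ)=(0.284993, 0.427650)
phase 3: p=0.4023, T=0.421, ωT=1.280135, cosh=1.937562, sinh=1.659562; start (x,ẋ)=(0.284993, 0.427650) → end (x,ẋ)=(0.408415, 0.236641)
phase 4: p=0.5448, T=0.469, ωT=1.426088, cosh=2.201316, sinh=1.961069; start (x,ẋ)=(0.408415, 0.236641) → end (x,ẋ)=(0.397192, -0.292348)

x = 0.3972, ẋ = -0.2923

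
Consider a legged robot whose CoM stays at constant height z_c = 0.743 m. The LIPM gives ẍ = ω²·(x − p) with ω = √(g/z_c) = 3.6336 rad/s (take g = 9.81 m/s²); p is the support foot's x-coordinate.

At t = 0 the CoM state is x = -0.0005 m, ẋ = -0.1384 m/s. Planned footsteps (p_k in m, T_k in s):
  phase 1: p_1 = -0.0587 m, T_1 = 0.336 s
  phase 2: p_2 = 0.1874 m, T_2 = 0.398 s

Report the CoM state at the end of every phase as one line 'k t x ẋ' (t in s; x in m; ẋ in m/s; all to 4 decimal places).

phase 1: p=-0.0587, T=0.336, ωT=1.220890, cosh=1.842585, sinh=1.547617; start (x,ẋ)=(-0.000500, -0.138400) → end (x,ẋ)=(-0.010409, 0.072269)
phase 2: p=0.1874, T=0.398, ωT=1.446173, cosh=2.241150, sinh=2.005680; start (x,ẋ)=(-0.010409, 0.072269) → end (x,ẋ)=(-0.216027, -1.279631)

1 0.3360 -0.0104 0.0723
2 0.7340 -0.2160 -1.2796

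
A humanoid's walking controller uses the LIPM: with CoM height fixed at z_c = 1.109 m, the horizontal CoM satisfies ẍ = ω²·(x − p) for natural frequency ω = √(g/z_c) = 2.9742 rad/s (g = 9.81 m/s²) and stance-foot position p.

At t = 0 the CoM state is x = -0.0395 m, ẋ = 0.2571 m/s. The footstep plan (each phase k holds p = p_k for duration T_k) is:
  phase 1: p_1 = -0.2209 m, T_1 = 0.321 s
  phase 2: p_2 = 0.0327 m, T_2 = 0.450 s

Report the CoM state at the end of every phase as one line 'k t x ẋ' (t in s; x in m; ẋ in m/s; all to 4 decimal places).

1 0.3210 0.1453 0.9804
2 0.7710 0.8473 2.5922

phase 1: p=-0.2209, T=0.321, ωT=0.954718, cosh=1.491429, sinh=1.106509; start (x,ẋ)=(-0.039500, 0.257100) → end (x,ẋ)=(0.145296, 0.980430)
phase 2: p=0.0327, T=0.450, ωT=1.338390, cosh=2.037584, sinh=1.775316; start (x,ẋ)=(0.145296, 0.980430) → end (x,ẋ)=(0.847347, 2.592230)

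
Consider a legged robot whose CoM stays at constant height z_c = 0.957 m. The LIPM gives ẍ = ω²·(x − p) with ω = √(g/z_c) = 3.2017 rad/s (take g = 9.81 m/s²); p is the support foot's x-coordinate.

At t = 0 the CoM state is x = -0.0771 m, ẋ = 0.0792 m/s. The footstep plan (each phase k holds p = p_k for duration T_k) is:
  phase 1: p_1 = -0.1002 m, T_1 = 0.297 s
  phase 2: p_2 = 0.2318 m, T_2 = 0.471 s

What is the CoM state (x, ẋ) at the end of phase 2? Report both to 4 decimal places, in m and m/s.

phase 1: p=-0.1002, T=0.297, ωT=0.950905, cosh=1.487221, sinh=1.100830; start (x,ẋ)=(-0.077100, 0.079200) → end (x,ẋ)=(-0.038614, 0.199204)
phase 2: p=0.2318, T=0.471, ωT=1.508001, cosh=2.369521, sinh=2.148169; start (x,ẋ)=(-0.038614, 0.199204) → end (x,ẋ)=(-0.275296, -1.387833)

x = -0.2753, ẋ = -1.3878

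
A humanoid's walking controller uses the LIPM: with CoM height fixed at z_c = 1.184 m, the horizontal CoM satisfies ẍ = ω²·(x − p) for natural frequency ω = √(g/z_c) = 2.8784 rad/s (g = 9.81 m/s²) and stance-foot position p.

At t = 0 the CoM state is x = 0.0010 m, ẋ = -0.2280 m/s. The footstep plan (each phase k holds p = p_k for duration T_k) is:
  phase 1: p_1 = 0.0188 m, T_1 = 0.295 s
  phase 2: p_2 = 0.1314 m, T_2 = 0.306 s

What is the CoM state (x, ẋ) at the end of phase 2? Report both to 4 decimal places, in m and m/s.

phase 1: p=0.0188, T=0.295, ωT=0.849128, cosh=1.382698, sinh=0.954910; start (x,ẋ)=(0.001000, -0.228000) → end (x,ẋ)=(-0.081451, -0.364180)
phase 2: p=0.1314, T=0.306, ωT=0.880790, cosh=1.413631, sinh=0.999175; start (x,ẋ)=(-0.081451, -0.364180) → end (x,ẋ)=(-0.295910, -1.126982)

x = -0.2959, ẋ = -1.1270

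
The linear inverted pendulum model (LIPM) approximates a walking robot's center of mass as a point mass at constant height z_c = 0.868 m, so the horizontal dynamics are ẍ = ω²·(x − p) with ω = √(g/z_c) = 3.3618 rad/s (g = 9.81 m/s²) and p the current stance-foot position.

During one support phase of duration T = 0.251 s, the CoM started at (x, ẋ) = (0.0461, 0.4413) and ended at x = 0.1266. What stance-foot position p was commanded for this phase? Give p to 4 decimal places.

ωT = 3.3618·0.251 = 0.843812; cosh(ωT) = 1.377641, sinh(ωT) = 0.947573
x(T) = p + (x₀−p)·cosh(ωT) + (ẋ₀/ω)·sinh(ωT) ⇒ p·(1 − cosh) = x(T) − x₀·cosh − (ẋ₀/ω)·sinh
numerator   = 0.1266 − (0.0461)·1.377641 − (0.4413/3.3618)·0.947573 = -0.061296
denominator = 1 − 1.377641 = -0.377641
p = -0.061296 / -0.377641 = 0.1623

p = 0.1623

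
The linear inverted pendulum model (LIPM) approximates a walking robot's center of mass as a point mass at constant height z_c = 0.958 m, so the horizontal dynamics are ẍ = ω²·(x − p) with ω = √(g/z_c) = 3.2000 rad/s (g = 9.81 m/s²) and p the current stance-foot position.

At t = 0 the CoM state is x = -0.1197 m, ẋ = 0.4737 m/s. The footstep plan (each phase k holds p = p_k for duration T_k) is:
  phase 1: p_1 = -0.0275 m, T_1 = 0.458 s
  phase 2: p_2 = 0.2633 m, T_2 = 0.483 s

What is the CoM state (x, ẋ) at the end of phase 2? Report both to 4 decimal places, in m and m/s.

x = 0.1114, ẋ = -0.2500

phase 1: p=-0.0275, T=0.458, ωT=1.465600, cosh=2.280540, sinh=2.049601; start (x,ẋ)=(-0.119700, 0.473700) → end (x,ẋ)=(0.065639, 0.475578)
phase 2: p=0.2633, T=0.483, ωT=1.545600, cosh=2.451985, sinh=2.238801; start (x,ẋ)=(0.065639, 0.475578) → end (x,ẋ)=(0.111365, -0.249965)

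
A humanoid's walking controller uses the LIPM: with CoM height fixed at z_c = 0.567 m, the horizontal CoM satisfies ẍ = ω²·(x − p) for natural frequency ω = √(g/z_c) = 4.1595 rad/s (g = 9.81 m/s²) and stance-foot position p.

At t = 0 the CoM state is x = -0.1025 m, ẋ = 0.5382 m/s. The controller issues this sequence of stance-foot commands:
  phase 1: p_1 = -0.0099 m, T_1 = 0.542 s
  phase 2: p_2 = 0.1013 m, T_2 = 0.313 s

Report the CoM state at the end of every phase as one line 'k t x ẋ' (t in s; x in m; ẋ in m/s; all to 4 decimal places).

1 0.5420 0.1538 0.7776
2 0.8550 0.5231 1.9066

phase 1: p=-0.0099, T=0.542, ωT=2.254449, cosh=4.817486, sinh=4.712555; start (x,ẋ)=(-0.102500, 0.538200) → end (x,ẋ)=(0.153761, 0.777638)
phase 2: p=0.1013, T=0.313, ωT=1.301924, cosh=1.974185, sinh=1.702177; start (x,ẋ)=(0.153761, 0.777638) → end (x,ẋ)=(0.523097, 1.906634)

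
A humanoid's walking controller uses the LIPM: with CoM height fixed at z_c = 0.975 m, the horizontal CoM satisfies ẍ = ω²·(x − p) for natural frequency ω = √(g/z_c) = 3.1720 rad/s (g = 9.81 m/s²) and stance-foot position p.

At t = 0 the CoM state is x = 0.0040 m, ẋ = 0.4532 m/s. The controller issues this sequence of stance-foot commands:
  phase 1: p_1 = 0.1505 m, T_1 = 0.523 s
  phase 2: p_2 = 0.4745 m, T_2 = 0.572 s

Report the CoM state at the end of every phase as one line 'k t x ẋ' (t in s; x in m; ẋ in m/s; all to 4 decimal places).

phase 1: p=0.1505, T=0.523, ωT=1.658956, cosh=2.722080, sinh=2.531743; start (x,ẋ)=(0.004000, 0.453200) → end (x,ẋ)=(0.113438, 0.057151)
phase 2: p=0.4745, T=0.572, ωT=1.814384, cosh=3.150116, sinh=2.987178; start (x,ẋ)=(0.113438, 0.057151) → end (x,ẋ)=(-0.609065, -3.241145)

1 0.5230 0.1134 0.0572
2 1.0950 -0.6091 -3.2411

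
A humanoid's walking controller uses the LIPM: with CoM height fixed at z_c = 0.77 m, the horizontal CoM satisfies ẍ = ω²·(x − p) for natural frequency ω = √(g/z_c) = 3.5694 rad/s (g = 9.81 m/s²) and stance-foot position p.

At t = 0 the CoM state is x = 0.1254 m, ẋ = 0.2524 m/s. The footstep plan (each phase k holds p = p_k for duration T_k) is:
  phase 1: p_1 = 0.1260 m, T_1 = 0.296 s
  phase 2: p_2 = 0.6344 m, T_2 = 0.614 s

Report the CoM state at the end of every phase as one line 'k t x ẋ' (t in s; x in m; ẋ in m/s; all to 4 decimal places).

phase 1: p=0.1260, T=0.296, ωT=1.056542, cosh=1.612032, sinh=1.264376; start (x,ẋ)=(0.125400, 0.252400) → end (x,ẋ)=(0.214440, 0.404169)
phase 2: p=0.6344, T=0.614, ωT=2.191612, cosh=4.530681, sinh=4.418944; start (x,ẋ)=(0.214440, 0.404169) → end (x,ẋ)=(-0.767942, -4.792866)

1 0.2960 0.2144 0.4042
2 0.9100 -0.7679 -4.7929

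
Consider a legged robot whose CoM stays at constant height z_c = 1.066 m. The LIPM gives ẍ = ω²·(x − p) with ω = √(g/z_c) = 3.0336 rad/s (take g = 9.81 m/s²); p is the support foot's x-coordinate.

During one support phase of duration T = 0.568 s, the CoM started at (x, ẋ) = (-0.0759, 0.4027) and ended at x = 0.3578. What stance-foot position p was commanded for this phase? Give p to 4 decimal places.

ωT = 3.0336·0.568 = 1.723085; cosh(ωT) = 2.890148, sinh(ωT) = 2.711634
x(T) = p + (x₀−p)·cosh(ωT) + (ẋ₀/ω)·sinh(ωT) ⇒ p·(1 − cosh) = x(T) − x₀·cosh − (ẋ₀/ω)·sinh
numerator   = 0.3578 − (-0.0759)·2.890148 − (0.4027/3.0336)·2.711634 = 0.217202
denominator = 1 − 2.890148 = -1.890148
p = 0.217202 / -1.890148 = -0.1149

p = -0.1149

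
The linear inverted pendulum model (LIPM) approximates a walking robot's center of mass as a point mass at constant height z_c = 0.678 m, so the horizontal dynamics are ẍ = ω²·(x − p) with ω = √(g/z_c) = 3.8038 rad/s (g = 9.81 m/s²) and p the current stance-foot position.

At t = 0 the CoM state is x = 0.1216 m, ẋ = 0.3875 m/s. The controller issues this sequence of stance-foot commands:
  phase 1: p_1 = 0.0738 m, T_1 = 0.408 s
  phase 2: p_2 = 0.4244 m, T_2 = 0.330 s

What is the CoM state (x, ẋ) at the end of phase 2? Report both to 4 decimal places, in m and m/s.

phase 1: p=0.0738, T=0.408, ωT=1.551950, cosh=2.466251, sinh=2.254417; start (x,ẋ)=(0.121600, 0.387500) → end (x,ẋ)=(0.421348, 1.365574)
phase 2: p=0.4244, T=0.330, ωT=1.255254, cosh=1.896866, sinh=1.611863; start (x,ẋ)=(0.421348, 1.365574) → end (x,ẋ)=(0.997275, 2.571602)

x = 0.9973, ẋ = 2.5716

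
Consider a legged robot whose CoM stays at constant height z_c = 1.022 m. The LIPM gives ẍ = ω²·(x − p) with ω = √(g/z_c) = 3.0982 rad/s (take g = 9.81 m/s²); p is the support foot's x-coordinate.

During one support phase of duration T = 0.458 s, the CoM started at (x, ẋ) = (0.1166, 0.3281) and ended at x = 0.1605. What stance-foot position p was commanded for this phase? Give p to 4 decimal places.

ωT = 3.0982·0.458 = 1.418976; cosh(ωT) = 2.187423, sinh(ωT) = 1.945461
x(T) = p + (x₀−p)·cosh(ωT) + (ẋ₀/ω)·sinh(ωT) ⇒ p·(1 − cosh) = x(T) − x₀·cosh − (ẋ₀/ω)·sinh
numerator   = 0.1605 − (0.1166)·2.187423 − (0.3281/3.0982)·1.945461 = -0.300578
denominator = 1 − 2.187423 = -1.187423
p = -0.300578 / -1.187423 = 0.2531

p = 0.2531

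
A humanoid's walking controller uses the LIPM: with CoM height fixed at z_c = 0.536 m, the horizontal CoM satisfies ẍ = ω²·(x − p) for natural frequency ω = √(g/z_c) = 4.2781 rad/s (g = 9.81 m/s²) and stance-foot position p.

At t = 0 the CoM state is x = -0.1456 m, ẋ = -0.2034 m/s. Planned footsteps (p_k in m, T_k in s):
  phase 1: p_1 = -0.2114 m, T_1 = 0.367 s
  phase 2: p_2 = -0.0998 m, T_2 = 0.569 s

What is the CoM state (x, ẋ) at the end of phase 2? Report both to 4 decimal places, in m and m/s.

phase 1: p=-0.2114, T=0.367, ωT=1.570063, cosh=2.507491, sinh=2.299459; start (x,ẋ)=(-0.145600, -0.203400) → end (x,ẋ)=(-0.155734, 0.137272)
phase 2: p=-0.0998, T=0.569, ωT=2.434239, cosh=5.747399, sinh=5.659734; start (x,ẋ)=(-0.155734, 0.137272) → end (x,ẋ)=(-0.239669, -0.565362)

x = -0.2397, ẋ = -0.5654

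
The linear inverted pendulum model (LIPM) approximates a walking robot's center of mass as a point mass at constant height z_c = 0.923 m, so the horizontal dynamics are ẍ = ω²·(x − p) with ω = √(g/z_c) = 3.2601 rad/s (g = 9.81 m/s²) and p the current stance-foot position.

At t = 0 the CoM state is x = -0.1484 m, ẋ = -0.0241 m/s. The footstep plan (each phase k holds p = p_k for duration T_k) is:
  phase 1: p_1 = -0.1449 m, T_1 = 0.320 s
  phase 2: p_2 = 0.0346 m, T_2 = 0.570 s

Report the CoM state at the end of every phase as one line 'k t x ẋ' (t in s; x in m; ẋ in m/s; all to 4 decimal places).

phase 1: p=-0.1449, T=0.320, ωT=1.043232, cosh=1.595345, sinh=1.243031; start (x,ẋ)=(-0.148400, -0.024100) → end (x,ẋ)=(-0.159673, -0.052631)
phase 2: p=0.0346, T=0.570, ωT=1.858257, cosh=3.284247, sinh=3.128303; start (x,ẋ)=(-0.159673, -0.052631) → end (x,ẋ)=(-0.653943, -2.154160)

1 0.3200 -0.1597 -0.0526
2 0.8900 -0.6539 -2.1542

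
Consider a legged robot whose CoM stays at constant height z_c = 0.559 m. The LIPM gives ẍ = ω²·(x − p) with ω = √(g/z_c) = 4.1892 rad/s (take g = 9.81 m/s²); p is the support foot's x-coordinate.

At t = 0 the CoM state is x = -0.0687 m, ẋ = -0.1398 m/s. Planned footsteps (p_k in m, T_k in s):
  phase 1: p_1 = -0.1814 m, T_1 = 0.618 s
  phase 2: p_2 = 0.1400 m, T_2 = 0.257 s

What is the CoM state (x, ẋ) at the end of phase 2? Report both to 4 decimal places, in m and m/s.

phase 1: p=-0.1814, T=0.618, ωT=2.588926, cosh=6.695279, sinh=6.620179; start (x,ẋ)=(-0.068700, -0.139800) → end (x,ẋ)=(0.352233, 2.189537)
phase 2: p=0.1400, T=0.257, ωT=1.076624, cosh=1.637750, sinh=1.297006; start (x,ẋ)=(0.352233, 2.189537) → end (x,ẋ)=(1.165480, 4.739063)

x = 1.1655, ẋ = 4.7391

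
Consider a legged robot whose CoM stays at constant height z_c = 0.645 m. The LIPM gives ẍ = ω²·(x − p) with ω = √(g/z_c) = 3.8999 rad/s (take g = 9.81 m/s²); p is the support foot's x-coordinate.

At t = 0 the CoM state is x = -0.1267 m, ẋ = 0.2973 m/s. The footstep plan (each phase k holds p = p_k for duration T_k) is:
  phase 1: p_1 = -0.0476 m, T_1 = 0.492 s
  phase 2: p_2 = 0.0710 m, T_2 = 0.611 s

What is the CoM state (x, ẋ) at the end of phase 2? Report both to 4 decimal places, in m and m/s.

phase 1: p=-0.0476, T=0.492, ωT=1.918751, cosh=3.479617, sinh=3.332826; start (x,ẋ)=(-0.126700, 0.297300) → end (x,ẋ)=(-0.068767, 0.006373)
phase 2: p=0.0710, T=0.611, ωT=2.382839, cosh=5.463954, sinh=5.371666; start (x,ẋ)=(-0.068767, 0.006373) → end (x,ẋ)=(-0.683904, -2.893158)

x = -0.6839, ẋ = -2.8932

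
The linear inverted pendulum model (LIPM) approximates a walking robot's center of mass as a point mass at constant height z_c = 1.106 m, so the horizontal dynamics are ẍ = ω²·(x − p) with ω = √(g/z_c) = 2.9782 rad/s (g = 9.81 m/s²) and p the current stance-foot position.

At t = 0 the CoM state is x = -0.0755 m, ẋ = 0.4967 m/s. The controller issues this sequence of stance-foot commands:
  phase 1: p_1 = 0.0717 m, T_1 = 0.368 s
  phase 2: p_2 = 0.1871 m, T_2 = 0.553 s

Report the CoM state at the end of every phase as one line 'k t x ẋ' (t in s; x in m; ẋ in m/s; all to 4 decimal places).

phase 1: p=0.0717, T=0.368, ωT=1.095978, cosh=1.663160, sinh=1.328947; start (x,ẋ)=(-0.075500, 0.496700) → end (x,ẋ)=(0.048523, 0.243493)
phase 2: p=0.1871, T=0.553, ωT=1.646945, cosh=2.691866, sinh=2.499229; start (x,ẋ)=(0.048523, 0.243493) → end (x,ẋ)=(0.018402, -0.376008)

1 0.3680 0.0485 0.2435
2 0.9210 0.0184 -0.3760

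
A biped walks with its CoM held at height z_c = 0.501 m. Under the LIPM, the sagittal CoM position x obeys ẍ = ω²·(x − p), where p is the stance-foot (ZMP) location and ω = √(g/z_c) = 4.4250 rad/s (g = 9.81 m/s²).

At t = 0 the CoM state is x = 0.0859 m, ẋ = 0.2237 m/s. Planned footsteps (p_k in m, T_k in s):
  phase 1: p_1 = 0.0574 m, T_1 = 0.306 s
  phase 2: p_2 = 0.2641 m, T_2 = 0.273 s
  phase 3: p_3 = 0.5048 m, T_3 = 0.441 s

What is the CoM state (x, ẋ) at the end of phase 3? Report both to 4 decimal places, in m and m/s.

x = 0.8079, ẋ = 1.5322

phase 1: p=0.0574, T=0.306, ωT=1.354050, cosh=2.065636, sinh=1.807444; start (x,ẋ)=(0.085900, 0.223700) → end (x,ẋ)=(0.207644, 0.690024)
phase 2: p=0.2641, T=0.273, ωT=1.208025, cosh=1.822827, sinh=1.524041; start (x,ẋ)=(0.207644, 0.690024) → end (x,ẋ)=(0.398845, 0.877059)
phase 3: p=0.5048, T=0.441, ωT=1.951425, cosh=3.590391, sinh=3.448320; start (x,ẋ)=(0.398845, 0.877059) → end (x,ẋ)=(0.807856, 1.532237)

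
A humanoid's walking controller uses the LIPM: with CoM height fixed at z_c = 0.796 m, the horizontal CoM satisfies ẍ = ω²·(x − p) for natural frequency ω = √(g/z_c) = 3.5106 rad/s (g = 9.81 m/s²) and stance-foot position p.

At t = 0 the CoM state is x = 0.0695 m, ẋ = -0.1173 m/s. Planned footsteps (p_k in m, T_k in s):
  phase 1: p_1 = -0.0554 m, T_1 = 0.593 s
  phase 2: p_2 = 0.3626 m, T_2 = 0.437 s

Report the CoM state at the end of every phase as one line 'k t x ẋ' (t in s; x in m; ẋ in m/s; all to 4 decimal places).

phase 1: p=-0.0554, T=0.593, ωT=2.081786, cosh=4.071742, sinh=3.947034; start (x,ẋ)=(0.069500, -0.117300) → end (x,ẋ)=(0.321278, 1.253056)
phase 2: p=0.3626, T=0.437, ωT=1.534132, cosh=2.426471, sinh=2.210828; start (x,ẋ)=(0.321278, 1.253056) → end (x,ẋ)=(1.051455, 2.719791)

1 0.5930 0.3213 1.2531
2 1.0300 1.0515 2.7198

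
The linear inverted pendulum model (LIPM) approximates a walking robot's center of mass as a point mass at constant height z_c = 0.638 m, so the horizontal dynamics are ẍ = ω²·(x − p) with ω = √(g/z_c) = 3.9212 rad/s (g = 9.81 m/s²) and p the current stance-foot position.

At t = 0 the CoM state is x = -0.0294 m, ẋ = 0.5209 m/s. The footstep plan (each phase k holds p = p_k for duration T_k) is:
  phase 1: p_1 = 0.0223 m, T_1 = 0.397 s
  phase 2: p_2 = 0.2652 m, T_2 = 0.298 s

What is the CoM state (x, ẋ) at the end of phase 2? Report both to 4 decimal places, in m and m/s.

phase 1: p=0.0223, T=0.397, ωT=1.556716, cosh=2.477024, sinh=2.266197; start (x,ẋ)=(-0.029400, 0.520900) → end (x,ẋ)=(0.195284, 0.830865)
phase 2: p=0.2652, T=0.298, ωT=1.168518, cosh=1.764024, sinh=1.453196; start (x,ẋ)=(0.195284, 0.830865) → end (x,ẋ)=(0.449785, 1.067264)

x = 0.4498, ẋ = 1.0673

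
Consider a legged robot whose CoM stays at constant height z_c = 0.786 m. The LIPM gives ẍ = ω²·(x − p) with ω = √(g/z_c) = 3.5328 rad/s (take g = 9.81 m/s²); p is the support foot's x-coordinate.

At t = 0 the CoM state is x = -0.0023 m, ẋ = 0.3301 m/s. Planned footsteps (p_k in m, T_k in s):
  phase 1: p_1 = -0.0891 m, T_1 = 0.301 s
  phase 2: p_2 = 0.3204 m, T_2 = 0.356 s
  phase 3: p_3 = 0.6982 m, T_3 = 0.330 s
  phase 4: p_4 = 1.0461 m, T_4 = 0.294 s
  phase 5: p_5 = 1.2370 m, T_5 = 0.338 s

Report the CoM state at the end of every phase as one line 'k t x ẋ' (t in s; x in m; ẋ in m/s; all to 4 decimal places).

phase 1: p=-0.0891, T=0.301, ωT=1.063373, cosh=1.620706, sinh=1.275417; start (x,ẋ)=(-0.002300, 0.330100) → end (x,ẋ)=(0.170750, 0.926098)
phase 2: p=0.3204, T=0.356, ωT=1.257677, cosh=1.900777, sinh=1.616463; start (x,ẋ)=(0.170750, 0.926098) → end (x,ẋ)=(0.459694, 0.905711)
phase 3: p=0.6982, T=0.330, ωT=1.165824, cosh=1.760116, sinh=1.448450; start (x,ẋ)=(0.459694, 0.905711) → end (x,ẋ)=(0.649743, 0.373699)
phase 4: p=1.0461, T=0.294, ωT=1.038643, cosh=1.589658, sinh=1.235723; start (x,ẋ)=(0.649743, 0.373699) → end (x,ẋ)=(0.546743, -1.136268)
phase 5: p=1.2370, T=0.338, ωT=1.194086, cosh=1.801761, sinh=1.498780; start (x,ẋ)=(0.546743, -1.136268) → end (x,ẋ)=(-0.488737, -5.702120)

1 0.3010 0.1708 0.9261
2 0.6570 0.4597 0.9057
3 0.9870 0.6497 0.3737
4 1.2810 0.5467 -1.1363
5 1.6190 -0.4887 -5.7021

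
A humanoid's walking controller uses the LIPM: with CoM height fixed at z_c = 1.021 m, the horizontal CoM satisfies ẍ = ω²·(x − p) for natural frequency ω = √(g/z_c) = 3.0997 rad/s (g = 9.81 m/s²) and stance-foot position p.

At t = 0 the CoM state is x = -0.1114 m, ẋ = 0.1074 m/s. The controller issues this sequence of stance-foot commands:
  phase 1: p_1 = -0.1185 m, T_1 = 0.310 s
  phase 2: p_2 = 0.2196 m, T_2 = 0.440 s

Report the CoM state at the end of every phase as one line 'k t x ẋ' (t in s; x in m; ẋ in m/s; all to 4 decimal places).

phase 1: p=-0.1185, T=0.310, ωT=0.960907, cosh=1.498306, sinh=1.115760; start (x,ẋ)=(-0.111400, 0.107400) → end (x,ẋ)=(-0.069203, 0.185474)
phase 2: p=0.2196, T=0.440, ωT=1.363868, cosh=2.083481, sinh=1.827812; start (x,ẋ)=(-0.069203, 0.185474) → end (x,ẋ)=(-0.272746, -1.249829)

1 0.3100 -0.0692 0.1855
2 0.7500 -0.2727 -1.2498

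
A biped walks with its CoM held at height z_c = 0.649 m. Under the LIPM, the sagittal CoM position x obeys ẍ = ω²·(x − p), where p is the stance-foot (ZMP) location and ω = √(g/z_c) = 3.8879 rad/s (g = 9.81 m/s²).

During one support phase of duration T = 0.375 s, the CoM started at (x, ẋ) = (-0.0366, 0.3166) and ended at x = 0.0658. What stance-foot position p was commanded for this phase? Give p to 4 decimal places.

p = 0.0133

ωT = 3.8879·0.375 = 1.457963; cosh(ωT) = 2.264953, sinh(ωT) = 2.032243
x(T) = p + (x₀−p)·cosh(ωT) + (ẋ₀/ω)·sinh(ωT) ⇒ p·(1 − cosh) = x(T) − x₀·cosh − (ẋ₀/ω)·sinh
numerator   = 0.0658 − (-0.0366)·2.264953 − (0.3166/3.8879)·2.032243 = -0.016793
denominator = 1 − 2.264953 = -1.264953
p = -0.016793 / -1.264953 = 0.0133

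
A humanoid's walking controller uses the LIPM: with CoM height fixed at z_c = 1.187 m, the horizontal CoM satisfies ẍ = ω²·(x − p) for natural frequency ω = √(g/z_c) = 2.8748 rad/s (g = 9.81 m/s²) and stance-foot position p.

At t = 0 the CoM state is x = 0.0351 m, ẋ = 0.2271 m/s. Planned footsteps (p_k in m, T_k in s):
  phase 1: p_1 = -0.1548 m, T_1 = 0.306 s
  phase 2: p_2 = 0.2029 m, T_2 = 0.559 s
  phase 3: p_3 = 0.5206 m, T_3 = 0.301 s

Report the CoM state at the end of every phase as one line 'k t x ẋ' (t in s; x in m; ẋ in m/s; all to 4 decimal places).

1 0.3060 0.1922 0.8654
2 0.8650 0.8959 2.1717
3 1.1660 1.7837 4.0912

phase 1: p=-0.1548, T=0.306, ωT=0.879689, cosh=1.412531, sinh=0.997619; start (x,ẋ)=(0.035100, 0.227100) → end (x,ẋ)=(0.192248, 0.865410)
phase 2: p=0.2029, T=0.559, ωT=1.607013, cosh=2.594188, sinh=2.393703; start (x,ẋ)=(0.192248, 0.865410) → end (x,ẋ)=(0.895851, 2.171738)
phase 3: p=0.5206, T=0.301, ωT=0.865315, cosh=1.398336, sinh=0.977417; start (x,ẋ)=(0.895851, 2.171738) → end (x,ẋ)=(1.783708, 4.091232)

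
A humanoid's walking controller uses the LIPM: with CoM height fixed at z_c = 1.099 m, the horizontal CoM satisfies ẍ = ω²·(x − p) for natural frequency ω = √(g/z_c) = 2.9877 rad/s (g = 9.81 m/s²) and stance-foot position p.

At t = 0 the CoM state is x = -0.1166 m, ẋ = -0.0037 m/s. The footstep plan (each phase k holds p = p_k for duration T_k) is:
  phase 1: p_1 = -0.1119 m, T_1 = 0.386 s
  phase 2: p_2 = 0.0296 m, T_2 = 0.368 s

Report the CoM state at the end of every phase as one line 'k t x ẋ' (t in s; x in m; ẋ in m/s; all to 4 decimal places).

1 0.3860 -0.1219 -0.0265
2 0.7540 -0.2348 -0.6481

phase 1: p=-0.1119, T=0.386, ωT=1.153252, cosh=1.742045, sinh=1.426436; start (x,ẋ)=(-0.116600, -0.003700) → end (x,ẋ)=(-0.121854, -0.026476)
phase 2: p=0.0296, T=0.368, ωT=1.099474, cosh=1.667816, sinh=1.334769; start (x,ẋ)=(-0.121854, -0.026476) → end (x,ẋ)=(-0.234826, -0.648139)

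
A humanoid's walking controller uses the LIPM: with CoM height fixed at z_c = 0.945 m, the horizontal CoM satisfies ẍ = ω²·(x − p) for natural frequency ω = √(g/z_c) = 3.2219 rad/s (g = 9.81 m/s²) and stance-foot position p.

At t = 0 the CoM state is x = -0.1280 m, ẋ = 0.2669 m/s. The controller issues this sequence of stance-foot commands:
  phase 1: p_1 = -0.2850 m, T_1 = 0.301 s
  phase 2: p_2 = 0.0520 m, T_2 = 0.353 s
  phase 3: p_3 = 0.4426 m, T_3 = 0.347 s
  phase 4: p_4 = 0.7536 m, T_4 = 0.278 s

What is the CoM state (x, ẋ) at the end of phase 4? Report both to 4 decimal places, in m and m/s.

phase 1: p=-0.2850, T=0.301, ωT=0.969792, cosh=1.508279, sinh=1.129117; start (x,ẋ)=(-0.128000, 0.266900) → end (x,ẋ)=(0.045335, 0.973710)
phase 2: p=0.0520, T=0.353, ωT=1.137331, cosh=1.719554, sinh=1.398880; start (x,ẋ)=(0.045335, 0.973710) → end (x,ẋ)=(0.463303, 1.644307)
phase 3: p=0.4426, T=0.347, ωT=1.117999, cosh=1.692831, sinh=1.365898; start (x,ẋ)=(0.463303, 1.644307) → end (x,ẋ)=(1.174737, 2.874645)
phase 4: p=0.7536, T=0.278, ωT=0.895688, cosh=1.428674, sinh=1.020347; start (x,ẋ)=(1.174737, 2.874645) → end (x,ẋ)=(2.265642, 5.491400)

x = 2.2656, ẋ = 5.4914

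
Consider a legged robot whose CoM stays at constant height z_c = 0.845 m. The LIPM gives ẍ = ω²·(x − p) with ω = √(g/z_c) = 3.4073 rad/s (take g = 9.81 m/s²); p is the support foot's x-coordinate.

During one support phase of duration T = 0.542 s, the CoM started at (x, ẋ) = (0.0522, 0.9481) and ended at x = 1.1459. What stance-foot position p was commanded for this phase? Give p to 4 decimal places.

p = -0.0517

ωT = 3.4073·0.542 = 1.846757; cosh(ωT) = 3.248487, sinh(ωT) = 3.090739
x(T) = p + (x₀−p)·cosh(ωT) + (ẋ₀/ω)·sinh(ωT) ⇒ p·(1 − cosh) = x(T) − x₀·cosh − (ẋ₀/ω)·sinh
numerator   = 1.1459 − (0.0522)·3.248487 − (0.9481/3.4073)·3.090739 = 0.116314
denominator = 1 − 3.248487 = -2.248487
p = 0.116314 / -2.248487 = -0.0517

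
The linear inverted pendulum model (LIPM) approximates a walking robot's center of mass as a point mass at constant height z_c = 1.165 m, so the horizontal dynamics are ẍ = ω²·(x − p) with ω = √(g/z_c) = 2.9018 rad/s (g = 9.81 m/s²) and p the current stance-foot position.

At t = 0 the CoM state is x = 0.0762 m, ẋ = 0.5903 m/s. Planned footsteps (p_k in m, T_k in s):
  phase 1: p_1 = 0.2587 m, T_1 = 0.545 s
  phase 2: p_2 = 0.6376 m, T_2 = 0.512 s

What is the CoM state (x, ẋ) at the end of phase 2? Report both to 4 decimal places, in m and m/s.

phase 1: p=0.2587, T=0.545, ωT=1.581481, cosh=2.533911, sinh=2.328241; start (x,ẋ)=(0.076200, 0.590300) → end (x,ẋ)=(0.269885, 0.262781)
phase 2: p=0.6376, T=0.512, ωT=1.485722, cosh=2.322246, sinh=2.095907; start (x,ẋ)=(0.269885, 0.262781) → end (x,ẋ)=(-0.026524, -1.626166)

x = -0.0265, ẋ = -1.6262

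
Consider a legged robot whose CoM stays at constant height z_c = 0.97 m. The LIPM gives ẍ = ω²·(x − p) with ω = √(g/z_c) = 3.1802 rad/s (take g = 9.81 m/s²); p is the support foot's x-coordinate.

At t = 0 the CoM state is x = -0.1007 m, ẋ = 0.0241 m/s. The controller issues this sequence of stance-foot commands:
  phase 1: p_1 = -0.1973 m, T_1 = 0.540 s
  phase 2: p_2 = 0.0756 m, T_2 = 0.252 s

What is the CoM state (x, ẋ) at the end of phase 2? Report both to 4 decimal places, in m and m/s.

phase 1: p=-0.1973, T=0.540, ωT=1.717308, cosh=2.874532, sinh=2.694983; start (x,ẋ)=(-0.100700, 0.024100) → end (x,ẋ)=(0.100803, 0.897195)
phase 2: p=0.0756, T=0.252, ωT=0.801410, cosh=1.338689, sinh=0.889993; start (x,ẋ)=(0.100803, 0.897195) → end (x,ẋ)=(0.360423, 1.272397)

x = 0.3604, ẋ = 1.2724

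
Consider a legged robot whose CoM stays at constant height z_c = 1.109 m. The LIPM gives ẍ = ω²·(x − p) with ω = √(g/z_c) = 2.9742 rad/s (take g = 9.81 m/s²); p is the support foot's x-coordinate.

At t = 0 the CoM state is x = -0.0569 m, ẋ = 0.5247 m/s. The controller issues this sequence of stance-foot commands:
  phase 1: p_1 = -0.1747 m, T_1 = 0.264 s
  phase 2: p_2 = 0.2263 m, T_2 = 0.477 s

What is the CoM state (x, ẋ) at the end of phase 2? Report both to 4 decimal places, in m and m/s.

phase 1: p=-0.1747, T=0.264, ωT=0.785189, cosh=1.324427, sinh=0.868394; start (x,ẋ)=(-0.056900, 0.524700) → end (x,ẋ)=(0.134517, 0.999178)
phase 2: p=0.2263, T=0.477, ωT=1.418693, cosh=2.186874, sinh=1.944844; start (x,ẋ)=(0.134517, 0.999178) → end (x,ẋ)=(0.678950, 1.654172)

x = 0.6789, ẋ = 1.6542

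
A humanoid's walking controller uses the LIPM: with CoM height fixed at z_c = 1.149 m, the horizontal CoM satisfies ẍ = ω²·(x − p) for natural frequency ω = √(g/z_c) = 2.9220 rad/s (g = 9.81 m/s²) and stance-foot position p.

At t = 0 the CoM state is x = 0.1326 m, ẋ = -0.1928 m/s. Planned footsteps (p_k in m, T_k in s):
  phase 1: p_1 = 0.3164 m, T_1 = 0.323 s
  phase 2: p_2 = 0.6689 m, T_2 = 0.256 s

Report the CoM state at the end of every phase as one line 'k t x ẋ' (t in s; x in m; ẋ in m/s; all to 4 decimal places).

1 0.3230 -0.0275 -0.8708
2 0.5790 -0.4758 -2.7940

phase 1: p=0.3164, T=0.323, ωT=0.943806, cosh=1.479444, sinh=1.090300; start (x,ẋ)=(0.132600, -0.192800) → end (x,ẋ)=(-0.027462, -0.870797)
phase 2: p=0.6689, T=0.256, ωT=0.748032, cosh=1.293067, sinh=0.819770; start (x,ẋ)=(-0.027462, -0.870797) → end (x,ẋ)=(-0.475846, -2.794044)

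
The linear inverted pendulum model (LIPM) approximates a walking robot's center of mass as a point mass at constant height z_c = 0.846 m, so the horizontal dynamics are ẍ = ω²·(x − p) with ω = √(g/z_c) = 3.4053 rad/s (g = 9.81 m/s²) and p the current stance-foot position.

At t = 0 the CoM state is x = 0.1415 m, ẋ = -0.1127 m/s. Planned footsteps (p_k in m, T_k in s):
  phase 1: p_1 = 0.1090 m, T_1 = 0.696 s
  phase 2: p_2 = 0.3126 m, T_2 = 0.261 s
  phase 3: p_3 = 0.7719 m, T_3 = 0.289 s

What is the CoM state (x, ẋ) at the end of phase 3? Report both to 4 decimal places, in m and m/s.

x = -0.6267, ẋ = -4.0747

phase 1: p=0.1090, T=0.696, ωT=2.370089, cosh=5.395907, sinh=5.302435; start (x,ẋ)=(0.141500, -0.112700) → end (x,ẋ)=(0.108880, -0.021286)
phase 2: p=0.3126, T=0.261, ωT=0.888783, cosh=1.421662, sinh=1.010506; start (x,ẋ)=(0.108880, -0.021286) → end (x,ẋ)=(0.016663, -0.731277)
phase 3: p=0.7719, T=0.289, ωT=0.984132, cosh=1.524626, sinh=1.150862; start (x,ẋ)=(0.016663, -0.731277) → end (x,ẋ)=(-0.626698, -4.074721)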